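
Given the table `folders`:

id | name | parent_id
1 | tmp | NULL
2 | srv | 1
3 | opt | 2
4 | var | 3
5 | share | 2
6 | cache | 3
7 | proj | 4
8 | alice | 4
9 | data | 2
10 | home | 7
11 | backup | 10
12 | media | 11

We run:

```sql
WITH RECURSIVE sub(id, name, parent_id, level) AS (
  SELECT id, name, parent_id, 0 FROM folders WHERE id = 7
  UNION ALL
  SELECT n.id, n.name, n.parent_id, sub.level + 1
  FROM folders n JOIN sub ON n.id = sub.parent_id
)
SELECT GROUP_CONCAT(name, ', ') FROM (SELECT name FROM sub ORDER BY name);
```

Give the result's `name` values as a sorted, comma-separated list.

Base: id=7 (proj), parent_id=4, level 0.
Iteration 1: join on id=4 -> var (id 4, parent_id=3, level 1).
Iteration 2: join on id=3 -> opt (id 3, parent_id=2, level 2).
Iteration 3: join on id=2 -> srv (id 2, parent_id=1, level 3).
Iteration 4: join on id=1 -> tmp (id 1, parent_id=NULL, level 4).
Iteration 5: parent_id is NULL; no match; recursion stops.

opt, proj, srv, tmp, var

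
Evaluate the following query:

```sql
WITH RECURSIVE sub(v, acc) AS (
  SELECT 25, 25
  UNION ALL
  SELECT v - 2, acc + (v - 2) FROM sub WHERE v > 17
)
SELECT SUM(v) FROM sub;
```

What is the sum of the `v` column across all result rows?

105

Base: v=25, acc=25.
Iteration 1: 25 > 17 holds -> v = 25 - 2 = 23, acc = 25 + 23 = 48.
Iteration 2: 23 > 17 holds -> v = 23 - 2 = 21, acc = 48 + 21 = 69.
Iteration 3: 21 > 17 holds -> v = 21 - 2 = 19, acc = 69 + 19 = 88.
Iteration 4: 19 > 17 holds -> v = 19 - 2 = 17, acc = 88 + 17 = 105.
Iteration 5: 17 > 17 fails; recursion stops.
SUM(v) = 25 + 23 + 21 + 19 + 17 = 105.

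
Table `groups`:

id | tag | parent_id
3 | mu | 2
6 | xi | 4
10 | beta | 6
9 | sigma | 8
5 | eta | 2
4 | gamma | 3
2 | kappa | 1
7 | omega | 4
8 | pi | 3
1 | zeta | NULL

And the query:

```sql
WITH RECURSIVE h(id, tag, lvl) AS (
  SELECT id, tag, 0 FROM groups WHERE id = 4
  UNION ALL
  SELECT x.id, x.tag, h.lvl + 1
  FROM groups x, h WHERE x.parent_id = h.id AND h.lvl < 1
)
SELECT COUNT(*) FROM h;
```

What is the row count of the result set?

3

Base: id=4 (gamma) at lvl 0.
Iteration 1: rows with parent_id in {4} -> xi (id 6, lvl 1), omega (id 7, lvl 1).
Iteration 2: lvl < 1 fails for all current rows; recursion stops.
Total rows emitted: 3.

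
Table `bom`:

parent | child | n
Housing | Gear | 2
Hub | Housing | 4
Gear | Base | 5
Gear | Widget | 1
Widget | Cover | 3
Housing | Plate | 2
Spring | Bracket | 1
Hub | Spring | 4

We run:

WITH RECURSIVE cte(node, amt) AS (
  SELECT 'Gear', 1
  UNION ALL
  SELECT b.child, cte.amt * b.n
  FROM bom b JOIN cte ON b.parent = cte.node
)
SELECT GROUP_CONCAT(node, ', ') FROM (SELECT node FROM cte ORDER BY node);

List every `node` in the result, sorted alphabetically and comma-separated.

Base: (Gear, amt=1).
Iteration 1: components of {Gear} -> Base = 1*5 = 5, Widget = 1*1 = 1.
Iteration 2: components of {Base,Widget} -> Cover = 1*3 = 3.
Iteration 3: no further components; recursion stops.

Base, Cover, Gear, Widget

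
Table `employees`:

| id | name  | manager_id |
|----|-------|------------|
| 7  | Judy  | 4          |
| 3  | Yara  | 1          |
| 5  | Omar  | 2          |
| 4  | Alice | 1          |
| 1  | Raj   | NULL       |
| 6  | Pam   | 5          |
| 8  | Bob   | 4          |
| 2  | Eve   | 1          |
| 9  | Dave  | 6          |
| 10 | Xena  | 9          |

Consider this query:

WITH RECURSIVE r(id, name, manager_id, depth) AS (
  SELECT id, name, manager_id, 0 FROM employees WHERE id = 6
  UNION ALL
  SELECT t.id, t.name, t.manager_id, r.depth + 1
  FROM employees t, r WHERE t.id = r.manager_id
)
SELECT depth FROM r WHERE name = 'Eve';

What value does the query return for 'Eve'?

Base: id=6 (Pam), manager_id=5, depth 0.
Iteration 1: join on id=5 -> Omar (id 5, manager_id=2, depth 1).
Iteration 2: join on id=2 -> Eve (id 2, manager_id=1, depth 2).
Iteration 3: join on id=1 -> Raj (id 1, manager_id=NULL, depth 3).
Iteration 4: manager_id is NULL; no match; recursion stops.

2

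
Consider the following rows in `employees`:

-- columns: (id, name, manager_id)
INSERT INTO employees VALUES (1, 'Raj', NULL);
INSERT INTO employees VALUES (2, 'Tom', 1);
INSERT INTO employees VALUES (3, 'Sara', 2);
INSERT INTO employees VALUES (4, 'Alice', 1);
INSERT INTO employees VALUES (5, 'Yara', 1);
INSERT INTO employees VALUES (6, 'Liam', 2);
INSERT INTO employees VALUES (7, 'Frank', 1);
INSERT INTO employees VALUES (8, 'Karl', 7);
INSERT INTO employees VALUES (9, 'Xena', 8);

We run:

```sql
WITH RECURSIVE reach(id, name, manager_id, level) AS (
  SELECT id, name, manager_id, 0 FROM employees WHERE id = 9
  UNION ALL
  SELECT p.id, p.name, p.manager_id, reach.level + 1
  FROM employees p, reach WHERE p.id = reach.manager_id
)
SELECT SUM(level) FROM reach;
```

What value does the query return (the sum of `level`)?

Base: id=9 (Xena), manager_id=8, level 0.
Iteration 1: join on id=8 -> Karl (id 8, manager_id=7, level 1).
Iteration 2: join on id=7 -> Frank (id 7, manager_id=1, level 2).
Iteration 3: join on id=1 -> Raj (id 1, manager_id=NULL, level 3).
Iteration 4: manager_id is NULL; no match; recursion stops.
SUM(level) = 0 + 1 + 2 + 3 = 6.

6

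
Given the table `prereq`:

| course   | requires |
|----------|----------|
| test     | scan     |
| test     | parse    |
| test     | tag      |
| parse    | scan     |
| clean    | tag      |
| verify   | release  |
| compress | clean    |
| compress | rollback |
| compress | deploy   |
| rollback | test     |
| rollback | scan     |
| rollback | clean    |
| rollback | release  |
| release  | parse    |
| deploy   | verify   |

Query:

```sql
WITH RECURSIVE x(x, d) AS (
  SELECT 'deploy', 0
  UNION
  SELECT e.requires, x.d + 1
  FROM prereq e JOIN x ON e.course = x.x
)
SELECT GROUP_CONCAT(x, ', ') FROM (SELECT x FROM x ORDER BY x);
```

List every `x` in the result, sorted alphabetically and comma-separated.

deploy, parse, release, scan, verify

Base: (deploy, d=0).
Iteration 1: edges from {deploy} -> (verify, d=1).
Iteration 2: edges from {verify} -> (release, d=2).
Iteration 3: edges from {release} -> (parse, d=3).
Iteration 4: edges from {parse} -> (scan, d=4).
Iteration 5: no outgoing edges from {scan}; recursion stops.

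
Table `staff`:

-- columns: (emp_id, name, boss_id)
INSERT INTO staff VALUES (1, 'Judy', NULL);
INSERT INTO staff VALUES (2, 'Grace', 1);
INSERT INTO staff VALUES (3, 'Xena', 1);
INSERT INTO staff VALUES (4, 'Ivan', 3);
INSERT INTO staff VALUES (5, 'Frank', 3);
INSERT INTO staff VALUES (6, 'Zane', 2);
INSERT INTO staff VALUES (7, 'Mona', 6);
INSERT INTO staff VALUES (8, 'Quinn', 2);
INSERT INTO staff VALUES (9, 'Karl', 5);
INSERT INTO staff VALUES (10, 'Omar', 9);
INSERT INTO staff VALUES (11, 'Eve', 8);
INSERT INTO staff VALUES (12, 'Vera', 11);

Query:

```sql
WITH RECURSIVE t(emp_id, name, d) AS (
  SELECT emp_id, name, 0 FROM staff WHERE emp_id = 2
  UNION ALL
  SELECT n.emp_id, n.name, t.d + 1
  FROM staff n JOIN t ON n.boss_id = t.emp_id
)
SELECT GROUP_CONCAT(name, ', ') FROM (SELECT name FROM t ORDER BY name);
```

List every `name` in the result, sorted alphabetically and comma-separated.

Base: emp_id=2 (Grace) at d 0.
Iteration 1: rows with boss_id in {2} -> Zane (id 6, d 1), Quinn (id 8, d 1).
Iteration 2: rows with boss_id in {6,8} -> Mona (id 7, d 2), Eve (id 11, d 2).
Iteration 3: rows with boss_id in {7,11} -> Vera (id 12, d 3).
Iteration 4: no rows with boss_id in {12}; recursion stops.

Eve, Grace, Mona, Quinn, Vera, Zane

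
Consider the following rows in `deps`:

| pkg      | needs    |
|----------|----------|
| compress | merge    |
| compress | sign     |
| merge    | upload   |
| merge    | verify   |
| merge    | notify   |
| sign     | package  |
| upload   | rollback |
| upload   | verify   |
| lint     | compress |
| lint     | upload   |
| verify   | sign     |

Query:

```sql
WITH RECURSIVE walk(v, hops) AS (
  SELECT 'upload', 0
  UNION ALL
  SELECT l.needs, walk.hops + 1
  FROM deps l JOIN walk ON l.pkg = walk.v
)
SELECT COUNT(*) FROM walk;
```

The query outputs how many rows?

5

Base: (upload, hops=0).
Iteration 1: edges from {upload} -> (rollback, hops=1), (verify, hops=1).
Iteration 2: edges from {rollback,verify} -> (sign, hops=2).
Iteration 3: edges from {sign} -> (package, hops=3).
Iteration 4: no outgoing edges from {package}; recursion stops.
Total rows emitted: 5.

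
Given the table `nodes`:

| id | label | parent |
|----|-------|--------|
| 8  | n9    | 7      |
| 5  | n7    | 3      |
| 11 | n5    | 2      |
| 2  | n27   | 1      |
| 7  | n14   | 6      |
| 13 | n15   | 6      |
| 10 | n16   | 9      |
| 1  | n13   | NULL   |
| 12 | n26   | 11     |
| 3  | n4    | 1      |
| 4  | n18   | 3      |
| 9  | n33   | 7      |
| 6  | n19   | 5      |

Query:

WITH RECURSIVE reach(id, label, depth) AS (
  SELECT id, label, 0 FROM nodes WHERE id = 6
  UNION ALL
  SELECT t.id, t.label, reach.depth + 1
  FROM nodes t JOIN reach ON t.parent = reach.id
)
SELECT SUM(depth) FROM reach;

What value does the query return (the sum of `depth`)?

Base: id=6 (n19) at depth 0.
Iteration 1: rows with parent in {6} -> n14 (id 7, depth 1), n15 (id 13, depth 1).
Iteration 2: rows with parent in {7,13} -> n9 (id 8, depth 2), n33 (id 9, depth 2).
Iteration 3: rows with parent in {8,9} -> n16 (id 10, depth 3).
Iteration 4: no rows with parent in {10}; recursion stops.
SUM(depth) = 0 + 1 + 1 + 2 + 2 + 3 = 9.

9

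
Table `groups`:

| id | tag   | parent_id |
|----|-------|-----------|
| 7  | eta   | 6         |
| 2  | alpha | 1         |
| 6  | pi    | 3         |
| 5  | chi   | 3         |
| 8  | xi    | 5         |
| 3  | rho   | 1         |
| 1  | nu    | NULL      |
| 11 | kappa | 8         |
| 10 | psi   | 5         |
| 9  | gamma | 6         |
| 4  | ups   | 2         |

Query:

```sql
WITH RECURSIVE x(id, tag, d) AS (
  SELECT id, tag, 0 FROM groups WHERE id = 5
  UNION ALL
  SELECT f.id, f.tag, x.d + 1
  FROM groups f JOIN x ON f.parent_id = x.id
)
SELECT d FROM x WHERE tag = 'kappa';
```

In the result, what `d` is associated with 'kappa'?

Base: id=5 (chi) at d 0.
Iteration 1: rows with parent_id in {5} -> xi (id 8, d 1), psi (id 10, d 1).
Iteration 2: rows with parent_id in {8,10} -> kappa (id 11, d 2).
Iteration 3: no rows with parent_id in {11}; recursion stops.

2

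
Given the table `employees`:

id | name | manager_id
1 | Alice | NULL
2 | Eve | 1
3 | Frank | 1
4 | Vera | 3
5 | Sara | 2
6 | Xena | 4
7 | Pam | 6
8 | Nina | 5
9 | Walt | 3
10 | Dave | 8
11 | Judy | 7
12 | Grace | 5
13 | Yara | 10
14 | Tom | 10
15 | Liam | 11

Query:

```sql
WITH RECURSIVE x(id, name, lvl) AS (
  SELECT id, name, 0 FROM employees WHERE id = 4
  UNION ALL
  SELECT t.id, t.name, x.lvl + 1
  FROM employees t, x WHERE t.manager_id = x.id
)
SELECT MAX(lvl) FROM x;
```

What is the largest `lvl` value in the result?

Base: id=4 (Vera) at lvl 0.
Iteration 1: rows with manager_id in {4} -> Xena (id 6, lvl 1).
Iteration 2: rows with manager_id in {6} -> Pam (id 7, lvl 2).
Iteration 3: rows with manager_id in {7} -> Judy (id 11, lvl 3).
Iteration 4: rows with manager_id in {11} -> Liam (id 15, lvl 4).
Iteration 5: no rows with manager_id in {15}; recursion stops.
lvl values: 0, 1, 2, 3, 4; the maximum is 4.

4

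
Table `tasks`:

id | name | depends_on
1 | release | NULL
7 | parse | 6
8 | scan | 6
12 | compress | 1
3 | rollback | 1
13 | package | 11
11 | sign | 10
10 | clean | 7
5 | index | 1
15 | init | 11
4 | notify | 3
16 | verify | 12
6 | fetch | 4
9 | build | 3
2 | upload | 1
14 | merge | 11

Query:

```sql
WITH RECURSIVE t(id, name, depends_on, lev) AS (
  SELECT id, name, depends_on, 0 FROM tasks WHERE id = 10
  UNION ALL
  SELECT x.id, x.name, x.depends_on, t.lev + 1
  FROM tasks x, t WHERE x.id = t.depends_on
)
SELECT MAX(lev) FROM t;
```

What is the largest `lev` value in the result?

5

Base: id=10 (clean), depends_on=7, lev 0.
Iteration 1: join on id=7 -> parse (id 7, depends_on=6, lev 1).
Iteration 2: join on id=6 -> fetch (id 6, depends_on=4, lev 2).
Iteration 3: join on id=4 -> notify (id 4, depends_on=3, lev 3).
Iteration 4: join on id=3 -> rollback (id 3, depends_on=1, lev 4).
Iteration 5: join on id=1 -> release (id 1, depends_on=NULL, lev 5).
Iteration 6: depends_on is NULL; no match; recursion stops.
lev values: 0, 1, 2, 3, 4, 5; the maximum is 5.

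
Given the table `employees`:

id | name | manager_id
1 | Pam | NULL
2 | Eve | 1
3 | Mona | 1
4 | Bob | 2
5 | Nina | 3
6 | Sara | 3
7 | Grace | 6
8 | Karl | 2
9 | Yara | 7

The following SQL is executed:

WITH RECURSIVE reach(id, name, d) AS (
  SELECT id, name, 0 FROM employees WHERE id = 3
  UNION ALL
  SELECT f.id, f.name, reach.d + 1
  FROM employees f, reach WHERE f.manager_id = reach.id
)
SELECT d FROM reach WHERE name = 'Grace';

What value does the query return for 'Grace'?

Base: id=3 (Mona) at d 0.
Iteration 1: rows with manager_id in {3} -> Nina (id 5, d 1), Sara (id 6, d 1).
Iteration 2: rows with manager_id in {5,6} -> Grace (id 7, d 2).
Iteration 3: rows with manager_id in {7} -> Yara (id 9, d 3).
Iteration 4: no rows with manager_id in {9}; recursion stops.

2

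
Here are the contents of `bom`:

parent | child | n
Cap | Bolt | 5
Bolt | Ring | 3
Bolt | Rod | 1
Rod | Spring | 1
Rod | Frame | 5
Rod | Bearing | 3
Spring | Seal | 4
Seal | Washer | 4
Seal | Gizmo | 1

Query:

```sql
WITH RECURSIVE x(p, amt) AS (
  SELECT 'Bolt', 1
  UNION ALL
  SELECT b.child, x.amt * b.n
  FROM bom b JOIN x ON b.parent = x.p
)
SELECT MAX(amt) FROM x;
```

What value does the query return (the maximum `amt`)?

Base: (Bolt, amt=1).
Iteration 1: components of {Bolt} -> Ring = 1*3 = 3, Rod = 1*1 = 1.
Iteration 2: components of {Ring,Rod} -> Bearing = 1*3 = 3, Frame = 1*5 = 5, Spring = 1*1 = 1.
Iteration 3: components of {Bearing,Frame,Spring} -> Seal = 1*4 = 4.
Iteration 4: components of {Seal} -> Gizmo = 4*1 = 4, Washer = 4*4 = 16.
Iteration 5: no further components; recursion stops.
amt values: 1, 3, 1, 1, 5, 3, 4, 16, 4; the maximum is 16.

16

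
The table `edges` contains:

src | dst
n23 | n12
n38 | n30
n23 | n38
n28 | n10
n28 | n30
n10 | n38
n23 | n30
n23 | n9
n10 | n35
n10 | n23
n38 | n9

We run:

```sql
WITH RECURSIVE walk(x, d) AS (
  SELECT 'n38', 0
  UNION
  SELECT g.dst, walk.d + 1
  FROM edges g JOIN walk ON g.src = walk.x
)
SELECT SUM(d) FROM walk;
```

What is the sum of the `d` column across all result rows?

Base: (n38, d=0).
Iteration 1: edges from {n38} -> (n30, d=1), (n9, d=1).
Iteration 2: no outgoing edges from {n30,n9}; recursion stops.
SUM(d) = 0 + 1 + 1 = 2.

2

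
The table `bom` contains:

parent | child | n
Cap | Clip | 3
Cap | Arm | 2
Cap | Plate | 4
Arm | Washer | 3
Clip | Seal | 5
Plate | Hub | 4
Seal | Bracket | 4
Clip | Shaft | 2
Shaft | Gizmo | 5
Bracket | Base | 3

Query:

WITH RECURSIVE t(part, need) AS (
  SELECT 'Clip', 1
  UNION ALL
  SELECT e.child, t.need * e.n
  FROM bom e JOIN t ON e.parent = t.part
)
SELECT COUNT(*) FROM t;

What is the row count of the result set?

6

Base: (Clip, need=1).
Iteration 1: components of {Clip} -> Seal = 1*5 = 5, Shaft = 1*2 = 2.
Iteration 2: components of {Seal,Shaft} -> Bracket = 5*4 = 20, Gizmo = 2*5 = 10.
Iteration 3: components of {Bracket,Gizmo} -> Base = 20*3 = 60.
Iteration 4: no further components; recursion stops.
Total rows emitted: 6.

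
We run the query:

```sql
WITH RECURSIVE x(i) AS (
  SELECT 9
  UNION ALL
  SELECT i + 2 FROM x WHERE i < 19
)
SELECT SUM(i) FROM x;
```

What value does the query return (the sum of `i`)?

84

Base: i=9.
Iteration 1: 9 < 19 holds -> i = 9 + 2 = 11.
Iteration 2: 11 < 19 holds -> i = 11 + 2 = 13.
Iteration 3: 13 < 19 holds -> i = 13 + 2 = 15.
Iteration 4: 15 < 19 holds -> i = 15 + 2 = 17.
Iteration 5: 17 < 19 holds -> i = 17 + 2 = 19.
Iteration 6: 19 < 19 fails; recursion stops.
SUM(i) = 9 + 11 + 13 + 15 + 17 + 19 = 84.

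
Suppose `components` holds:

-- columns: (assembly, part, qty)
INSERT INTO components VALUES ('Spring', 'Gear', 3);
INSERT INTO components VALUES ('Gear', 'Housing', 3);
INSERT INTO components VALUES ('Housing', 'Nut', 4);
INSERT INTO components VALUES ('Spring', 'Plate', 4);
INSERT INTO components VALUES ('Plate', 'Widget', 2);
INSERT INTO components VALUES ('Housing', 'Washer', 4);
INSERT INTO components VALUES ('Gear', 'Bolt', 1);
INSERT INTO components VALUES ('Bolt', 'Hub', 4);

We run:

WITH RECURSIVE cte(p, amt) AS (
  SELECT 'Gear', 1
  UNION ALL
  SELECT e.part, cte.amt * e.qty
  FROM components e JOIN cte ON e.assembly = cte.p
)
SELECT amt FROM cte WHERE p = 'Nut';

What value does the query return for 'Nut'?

12

Base: (Gear, amt=1).
Iteration 1: components of {Gear} -> Bolt = 1*1 = 1, Housing = 1*3 = 3.
Iteration 2: components of {Bolt,Housing} -> Hub = 1*4 = 4, Nut = 3*4 = 12, Washer = 3*4 = 12.
Iteration 3: no further components; recursion stops.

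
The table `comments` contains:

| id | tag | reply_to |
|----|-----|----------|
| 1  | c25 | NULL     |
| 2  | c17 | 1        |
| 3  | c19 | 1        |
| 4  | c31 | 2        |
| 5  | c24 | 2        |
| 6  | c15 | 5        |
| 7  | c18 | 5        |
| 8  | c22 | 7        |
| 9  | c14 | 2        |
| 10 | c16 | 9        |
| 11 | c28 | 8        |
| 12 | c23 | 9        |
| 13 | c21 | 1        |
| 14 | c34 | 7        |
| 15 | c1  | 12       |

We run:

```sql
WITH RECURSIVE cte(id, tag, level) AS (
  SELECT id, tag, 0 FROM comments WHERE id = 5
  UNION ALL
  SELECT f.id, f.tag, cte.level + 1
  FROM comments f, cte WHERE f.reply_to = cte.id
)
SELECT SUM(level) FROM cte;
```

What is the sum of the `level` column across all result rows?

9

Base: id=5 (c24) at level 0.
Iteration 1: rows with reply_to in {5} -> c15 (id 6, level 1), c18 (id 7, level 1).
Iteration 2: rows with reply_to in {6,7} -> c22 (id 8, level 2), c34 (id 14, level 2).
Iteration 3: rows with reply_to in {8,14} -> c28 (id 11, level 3).
Iteration 4: no rows with reply_to in {11}; recursion stops.
SUM(level) = 0 + 1 + 1 + 2 + 2 + 3 = 9.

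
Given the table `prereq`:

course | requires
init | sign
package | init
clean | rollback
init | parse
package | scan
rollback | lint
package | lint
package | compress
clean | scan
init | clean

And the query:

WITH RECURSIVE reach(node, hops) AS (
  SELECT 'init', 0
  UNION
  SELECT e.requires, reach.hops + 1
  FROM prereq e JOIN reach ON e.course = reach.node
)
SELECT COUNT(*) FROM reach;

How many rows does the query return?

Base: (init, hops=0).
Iteration 1: edges from {init} -> (clean, hops=1), (parse, hops=1), (sign, hops=1).
Iteration 2: edges from {clean,parse,sign} -> (rollback, hops=2), (scan, hops=2).
Iteration 3: edges from {rollback,scan} -> (lint, hops=3).
Iteration 4: no outgoing edges from {lint}; recursion stops.
Total rows emitted: 7.

7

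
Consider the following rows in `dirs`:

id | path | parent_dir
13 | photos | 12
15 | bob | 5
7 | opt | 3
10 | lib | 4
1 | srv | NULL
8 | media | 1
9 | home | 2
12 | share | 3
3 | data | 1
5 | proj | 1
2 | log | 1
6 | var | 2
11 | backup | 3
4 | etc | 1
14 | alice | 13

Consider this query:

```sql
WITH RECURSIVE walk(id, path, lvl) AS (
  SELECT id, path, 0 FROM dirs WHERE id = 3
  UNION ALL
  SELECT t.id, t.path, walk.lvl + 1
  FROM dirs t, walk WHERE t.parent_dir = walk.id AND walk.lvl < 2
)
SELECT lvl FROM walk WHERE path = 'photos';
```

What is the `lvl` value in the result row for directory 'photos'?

2

Base: id=3 (data) at lvl 0.
Iteration 1: rows with parent_dir in {3} -> opt (id 7, lvl 1), backup (id 11, lvl 1), share (id 12, lvl 1).
Iteration 2: rows with parent_dir in {7,11,12} -> photos (id 13, lvl 2).
Iteration 3: lvl < 2 fails for all current rows; recursion stops.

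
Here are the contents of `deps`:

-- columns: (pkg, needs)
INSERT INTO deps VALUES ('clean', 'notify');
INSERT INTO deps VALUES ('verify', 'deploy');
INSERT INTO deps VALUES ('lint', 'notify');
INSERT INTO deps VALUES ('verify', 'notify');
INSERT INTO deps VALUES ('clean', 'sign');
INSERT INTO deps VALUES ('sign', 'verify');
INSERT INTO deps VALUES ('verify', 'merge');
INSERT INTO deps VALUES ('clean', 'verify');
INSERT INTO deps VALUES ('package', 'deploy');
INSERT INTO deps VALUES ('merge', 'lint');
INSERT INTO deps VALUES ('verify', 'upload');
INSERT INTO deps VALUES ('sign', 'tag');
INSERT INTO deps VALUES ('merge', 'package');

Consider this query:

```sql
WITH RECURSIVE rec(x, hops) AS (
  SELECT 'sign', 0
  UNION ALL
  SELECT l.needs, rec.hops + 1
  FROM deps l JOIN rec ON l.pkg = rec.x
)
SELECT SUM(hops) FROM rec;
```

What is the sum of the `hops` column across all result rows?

24

Base: (sign, hops=0).
Iteration 1: edges from {sign} -> (tag, hops=1), (verify, hops=1).
Iteration 2: edges from {tag,verify} -> (deploy, hops=2), (merge, hops=2), (notify, hops=2), (upload, hops=2).
Iteration 3: edges from {deploy,merge,notify,upload} -> (lint, hops=3), (package, hops=3).
Iteration 4: edges from {lint,package} -> (deploy, hops=4), (notify, hops=4).
Iteration 5: no outgoing edges from {deploy,notify}; recursion stops.
SUM(hops) = 0 + 1 + 1 + 2 + 2 + 2 + 2 + 3 + 3 + 4 + 4 = 24.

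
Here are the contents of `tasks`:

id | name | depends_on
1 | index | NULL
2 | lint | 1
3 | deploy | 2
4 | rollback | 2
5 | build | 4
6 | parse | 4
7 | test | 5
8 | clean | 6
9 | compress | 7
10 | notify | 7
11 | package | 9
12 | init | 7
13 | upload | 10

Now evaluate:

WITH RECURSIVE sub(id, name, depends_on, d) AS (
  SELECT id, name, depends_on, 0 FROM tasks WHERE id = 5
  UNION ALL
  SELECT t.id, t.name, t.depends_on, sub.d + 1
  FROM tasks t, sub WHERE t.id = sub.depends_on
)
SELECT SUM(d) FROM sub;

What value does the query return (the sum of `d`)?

Base: id=5 (build), depends_on=4, d 0.
Iteration 1: join on id=4 -> rollback (id 4, depends_on=2, d 1).
Iteration 2: join on id=2 -> lint (id 2, depends_on=1, d 2).
Iteration 3: join on id=1 -> index (id 1, depends_on=NULL, d 3).
Iteration 4: depends_on is NULL; no match; recursion stops.
SUM(d) = 0 + 1 + 2 + 3 = 6.

6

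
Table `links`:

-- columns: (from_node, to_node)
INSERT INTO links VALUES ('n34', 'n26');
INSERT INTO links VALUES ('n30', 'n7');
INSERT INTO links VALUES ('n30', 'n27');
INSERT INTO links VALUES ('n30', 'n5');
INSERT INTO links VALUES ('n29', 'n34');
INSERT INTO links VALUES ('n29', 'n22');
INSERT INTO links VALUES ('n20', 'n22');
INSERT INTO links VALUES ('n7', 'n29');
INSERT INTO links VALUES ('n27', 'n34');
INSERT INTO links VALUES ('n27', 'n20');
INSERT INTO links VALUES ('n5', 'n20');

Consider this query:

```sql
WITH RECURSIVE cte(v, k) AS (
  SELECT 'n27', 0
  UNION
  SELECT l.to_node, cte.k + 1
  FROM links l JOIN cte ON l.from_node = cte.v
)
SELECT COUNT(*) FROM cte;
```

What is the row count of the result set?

5

Base: (n27, k=0).
Iteration 1: edges from {n27} -> (n20, k=1), (n34, k=1).
Iteration 2: edges from {n20,n34} -> (n22, k=2), (n26, k=2).
Iteration 3: no outgoing edges from {n22,n26}; recursion stops.
Total rows emitted: 5.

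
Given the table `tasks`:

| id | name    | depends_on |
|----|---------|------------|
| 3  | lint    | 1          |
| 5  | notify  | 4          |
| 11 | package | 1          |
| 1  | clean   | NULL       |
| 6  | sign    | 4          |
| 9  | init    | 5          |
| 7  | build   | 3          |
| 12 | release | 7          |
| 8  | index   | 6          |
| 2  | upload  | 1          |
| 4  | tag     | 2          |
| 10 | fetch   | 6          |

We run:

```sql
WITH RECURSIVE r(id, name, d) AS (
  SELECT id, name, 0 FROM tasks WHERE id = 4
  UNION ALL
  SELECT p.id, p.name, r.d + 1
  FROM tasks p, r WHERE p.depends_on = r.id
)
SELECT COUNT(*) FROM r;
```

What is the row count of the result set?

6

Base: id=4 (tag) at d 0.
Iteration 1: rows with depends_on in {4} -> notify (id 5, d 1), sign (id 6, d 1).
Iteration 2: rows with depends_on in {5,6} -> index (id 8, d 2), init (id 9, d 2), fetch (id 10, d 2).
Iteration 3: no rows with depends_on in {8,9,10}; recursion stops.
Total rows emitted: 6.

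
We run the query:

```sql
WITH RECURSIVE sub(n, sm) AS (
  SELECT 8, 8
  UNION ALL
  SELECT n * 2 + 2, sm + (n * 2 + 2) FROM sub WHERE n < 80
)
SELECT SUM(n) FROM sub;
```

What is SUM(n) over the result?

Base: n=8, sm=8.
Iteration 1: 8 < 80 holds -> n = 8 * 2 + 2 = 18, sm = 8 + 18 = 26.
Iteration 2: 18 < 80 holds -> n = 18 * 2 + 2 = 38, sm = 26 + 38 = 64.
Iteration 3: 38 < 80 holds -> n = 38 * 2 + 2 = 78, sm = 64 + 78 = 142.
Iteration 4: 78 < 80 holds -> n = 78 * 2 + 2 = 158, sm = 142 + 158 = 300.
Iteration 5: 158 < 80 fails; recursion stops.
SUM(n) = 8 + 18 + 38 + 78 + 158 = 300.

300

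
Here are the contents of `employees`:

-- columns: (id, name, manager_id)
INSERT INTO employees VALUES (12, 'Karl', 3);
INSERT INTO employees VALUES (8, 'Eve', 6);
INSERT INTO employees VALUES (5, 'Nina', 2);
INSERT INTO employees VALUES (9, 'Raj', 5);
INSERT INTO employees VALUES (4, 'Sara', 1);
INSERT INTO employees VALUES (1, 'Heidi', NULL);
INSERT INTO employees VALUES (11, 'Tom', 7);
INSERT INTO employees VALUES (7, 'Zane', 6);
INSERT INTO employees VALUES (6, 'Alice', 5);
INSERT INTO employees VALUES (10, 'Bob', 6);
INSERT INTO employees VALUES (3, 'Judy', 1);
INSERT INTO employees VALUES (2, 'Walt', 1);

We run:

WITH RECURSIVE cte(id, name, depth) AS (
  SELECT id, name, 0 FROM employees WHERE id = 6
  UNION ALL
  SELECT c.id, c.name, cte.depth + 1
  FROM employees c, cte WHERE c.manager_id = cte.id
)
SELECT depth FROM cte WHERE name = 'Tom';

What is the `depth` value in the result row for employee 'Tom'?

2

Base: id=6 (Alice) at depth 0.
Iteration 1: rows with manager_id in {6} -> Zane (id 7, depth 1), Eve (id 8, depth 1), Bob (id 10, depth 1).
Iteration 2: rows with manager_id in {7,8,10} -> Tom (id 11, depth 2).
Iteration 3: no rows with manager_id in {11}; recursion stops.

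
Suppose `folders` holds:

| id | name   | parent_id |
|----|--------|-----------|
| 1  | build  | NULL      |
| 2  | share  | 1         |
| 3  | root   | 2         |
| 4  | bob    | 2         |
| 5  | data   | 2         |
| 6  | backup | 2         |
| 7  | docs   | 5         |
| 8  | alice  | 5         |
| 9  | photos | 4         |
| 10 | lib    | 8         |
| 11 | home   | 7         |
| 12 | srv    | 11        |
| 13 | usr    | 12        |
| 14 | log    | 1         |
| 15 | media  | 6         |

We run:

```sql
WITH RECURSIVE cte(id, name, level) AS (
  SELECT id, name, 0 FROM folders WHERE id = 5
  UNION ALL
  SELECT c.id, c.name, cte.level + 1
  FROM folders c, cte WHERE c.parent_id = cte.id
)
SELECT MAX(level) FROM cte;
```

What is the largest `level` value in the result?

Base: id=5 (data) at level 0.
Iteration 1: rows with parent_id in {5} -> docs (id 7, level 1), alice (id 8, level 1).
Iteration 2: rows with parent_id in {7,8} -> lib (id 10, level 2), home (id 11, level 2).
Iteration 3: rows with parent_id in {10,11} -> srv (id 12, level 3).
Iteration 4: rows with parent_id in {12} -> usr (id 13, level 4).
Iteration 5: no rows with parent_id in {13}; recursion stops.
level values: 0, 1, 1, 2, 2, 3, 4; the maximum is 4.

4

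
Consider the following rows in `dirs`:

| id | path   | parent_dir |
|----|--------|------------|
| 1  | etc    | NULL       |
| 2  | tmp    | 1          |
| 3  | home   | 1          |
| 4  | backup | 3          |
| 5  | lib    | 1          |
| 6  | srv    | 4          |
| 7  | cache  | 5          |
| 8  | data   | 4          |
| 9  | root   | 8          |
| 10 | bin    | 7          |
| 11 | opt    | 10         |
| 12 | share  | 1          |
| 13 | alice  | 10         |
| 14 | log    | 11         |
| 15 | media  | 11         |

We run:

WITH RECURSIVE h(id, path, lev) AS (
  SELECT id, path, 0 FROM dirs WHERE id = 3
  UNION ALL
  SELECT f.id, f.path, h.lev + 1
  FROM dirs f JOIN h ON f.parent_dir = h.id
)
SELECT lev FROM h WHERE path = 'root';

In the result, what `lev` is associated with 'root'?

Base: id=3 (home) at lev 0.
Iteration 1: rows with parent_dir in {3} -> backup (id 4, lev 1).
Iteration 2: rows with parent_dir in {4} -> srv (id 6, lev 2), data (id 8, lev 2).
Iteration 3: rows with parent_dir in {6,8} -> root (id 9, lev 3).
Iteration 4: no rows with parent_dir in {9}; recursion stops.

3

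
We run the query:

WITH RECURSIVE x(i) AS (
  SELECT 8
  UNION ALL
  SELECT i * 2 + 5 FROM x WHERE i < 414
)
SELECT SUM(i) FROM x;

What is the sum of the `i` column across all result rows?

1616

Base: i=8.
Iteration 1: 8 < 414 holds -> i = 8 * 2 + 5 = 21.
Iteration 2: 21 < 414 holds -> i = 21 * 2 + 5 = 47.
Iteration 3: 47 < 414 holds -> i = 47 * 2 + 5 = 99.
Iteration 4: 99 < 414 holds -> i = 99 * 2 + 5 = 203.
Iteration 5: 203 < 414 holds -> i = 203 * 2 + 5 = 411.
Iteration 6: 411 < 414 holds -> i = 411 * 2 + 5 = 827.
Iteration 7: 827 < 414 fails; recursion stops.
SUM(i) = 8 + 21 + 47 + 99 + 203 + 411 + 827 = 1616.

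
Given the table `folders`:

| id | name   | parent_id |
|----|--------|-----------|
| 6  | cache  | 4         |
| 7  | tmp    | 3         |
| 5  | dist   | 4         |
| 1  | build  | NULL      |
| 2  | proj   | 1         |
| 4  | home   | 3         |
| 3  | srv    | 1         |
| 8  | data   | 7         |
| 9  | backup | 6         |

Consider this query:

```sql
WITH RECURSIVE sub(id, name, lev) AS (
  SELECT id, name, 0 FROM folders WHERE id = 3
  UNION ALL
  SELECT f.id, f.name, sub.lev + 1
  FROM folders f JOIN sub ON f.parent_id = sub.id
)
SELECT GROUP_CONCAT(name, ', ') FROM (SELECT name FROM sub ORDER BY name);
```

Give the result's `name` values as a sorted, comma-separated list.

backup, cache, data, dist, home, srv, tmp

Base: id=3 (srv) at lev 0.
Iteration 1: rows with parent_id in {3} -> home (id 4, lev 1), tmp (id 7, lev 1).
Iteration 2: rows with parent_id in {4,7} -> dist (id 5, lev 2), cache (id 6, lev 2), data (id 8, lev 2).
Iteration 3: rows with parent_id in {5,6,8} -> backup (id 9, lev 3).
Iteration 4: no rows with parent_id in {9}; recursion stops.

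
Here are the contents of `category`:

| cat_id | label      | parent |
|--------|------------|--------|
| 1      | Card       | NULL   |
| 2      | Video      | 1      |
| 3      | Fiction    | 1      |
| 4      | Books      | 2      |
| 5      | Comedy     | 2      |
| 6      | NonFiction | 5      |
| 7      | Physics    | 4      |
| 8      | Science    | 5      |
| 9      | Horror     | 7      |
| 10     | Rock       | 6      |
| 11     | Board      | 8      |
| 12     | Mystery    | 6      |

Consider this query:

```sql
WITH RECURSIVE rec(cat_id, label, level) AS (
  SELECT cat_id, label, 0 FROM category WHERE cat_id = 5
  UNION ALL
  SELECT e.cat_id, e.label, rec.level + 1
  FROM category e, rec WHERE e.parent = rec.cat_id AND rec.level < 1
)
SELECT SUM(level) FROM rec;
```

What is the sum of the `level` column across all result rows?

Base: cat_id=5 (Comedy) at level 0.
Iteration 1: rows with parent in {5} -> NonFiction (id 6, level 1), Science (id 8, level 1).
Iteration 2: level < 1 fails for all current rows; recursion stops.
SUM(level) = 0 + 1 + 1 = 2.

2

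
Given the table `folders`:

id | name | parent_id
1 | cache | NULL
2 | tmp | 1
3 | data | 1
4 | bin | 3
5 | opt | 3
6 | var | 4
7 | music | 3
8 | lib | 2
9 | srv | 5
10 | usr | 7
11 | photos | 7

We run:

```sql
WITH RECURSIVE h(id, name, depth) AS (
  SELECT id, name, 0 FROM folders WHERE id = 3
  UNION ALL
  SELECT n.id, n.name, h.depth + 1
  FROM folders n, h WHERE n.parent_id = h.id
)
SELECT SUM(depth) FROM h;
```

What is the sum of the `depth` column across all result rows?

Base: id=3 (data) at depth 0.
Iteration 1: rows with parent_id in {3} -> bin (id 4, depth 1), opt (id 5, depth 1), music (id 7, depth 1).
Iteration 2: rows with parent_id in {4,5,7} -> var (id 6, depth 2), srv (id 9, depth 2), usr (id 10, depth 2), photos (id 11, depth 2).
Iteration 3: no rows with parent_id in {6,9,10,11}; recursion stops.
SUM(depth) = 0 + 1 + 1 + 1 + 2 + 2 + 2 + 2 = 11.

11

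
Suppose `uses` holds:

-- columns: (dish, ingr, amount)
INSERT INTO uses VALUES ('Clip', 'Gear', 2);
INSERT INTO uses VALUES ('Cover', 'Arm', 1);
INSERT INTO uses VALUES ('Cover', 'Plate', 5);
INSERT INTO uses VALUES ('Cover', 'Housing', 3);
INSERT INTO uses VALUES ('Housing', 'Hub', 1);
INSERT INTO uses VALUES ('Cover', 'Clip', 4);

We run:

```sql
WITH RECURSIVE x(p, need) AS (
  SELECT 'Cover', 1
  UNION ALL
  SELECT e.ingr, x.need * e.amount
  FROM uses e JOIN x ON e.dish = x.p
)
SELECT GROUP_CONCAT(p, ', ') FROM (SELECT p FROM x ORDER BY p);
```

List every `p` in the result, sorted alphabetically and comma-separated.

Arm, Clip, Cover, Gear, Housing, Hub, Plate

Base: (Cover, need=1).
Iteration 1: components of {Cover} -> Arm = 1*1 = 1, Clip = 1*4 = 4, Housing = 1*3 = 3, Plate = 1*5 = 5.
Iteration 2: components of {Arm,Clip,Housing,Plate} -> Gear = 4*2 = 8, Hub = 3*1 = 3.
Iteration 3: no further components; recursion stops.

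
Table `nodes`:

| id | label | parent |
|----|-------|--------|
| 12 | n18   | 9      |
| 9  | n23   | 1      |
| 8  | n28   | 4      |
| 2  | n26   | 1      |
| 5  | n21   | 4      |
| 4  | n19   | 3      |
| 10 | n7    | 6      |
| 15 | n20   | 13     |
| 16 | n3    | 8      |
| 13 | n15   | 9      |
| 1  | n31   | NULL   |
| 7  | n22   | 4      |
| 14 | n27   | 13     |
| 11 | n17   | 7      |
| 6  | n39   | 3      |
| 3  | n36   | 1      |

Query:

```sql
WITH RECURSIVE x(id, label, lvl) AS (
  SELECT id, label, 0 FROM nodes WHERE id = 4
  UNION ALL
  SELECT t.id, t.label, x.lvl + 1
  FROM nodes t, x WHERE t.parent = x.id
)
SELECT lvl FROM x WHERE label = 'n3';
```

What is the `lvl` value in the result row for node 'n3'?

Base: id=4 (n19) at lvl 0.
Iteration 1: rows with parent in {4} -> n21 (id 5, lvl 1), n22 (id 7, lvl 1), n28 (id 8, lvl 1).
Iteration 2: rows with parent in {5,7,8} -> n17 (id 11, lvl 2), n3 (id 16, lvl 2).
Iteration 3: no rows with parent in {11,16}; recursion stops.

2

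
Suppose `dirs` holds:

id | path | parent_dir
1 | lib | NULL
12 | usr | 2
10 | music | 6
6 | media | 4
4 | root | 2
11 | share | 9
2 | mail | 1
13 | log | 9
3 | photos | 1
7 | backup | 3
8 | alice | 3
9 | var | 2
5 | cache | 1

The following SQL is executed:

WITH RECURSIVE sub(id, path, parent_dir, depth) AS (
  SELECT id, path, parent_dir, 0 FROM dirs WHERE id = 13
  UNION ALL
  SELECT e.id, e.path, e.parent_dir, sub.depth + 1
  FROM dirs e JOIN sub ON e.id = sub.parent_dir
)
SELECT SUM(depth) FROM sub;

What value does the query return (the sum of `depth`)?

6

Base: id=13 (log), parent_dir=9, depth 0.
Iteration 1: join on id=9 -> var (id 9, parent_dir=2, depth 1).
Iteration 2: join on id=2 -> mail (id 2, parent_dir=1, depth 2).
Iteration 3: join on id=1 -> lib (id 1, parent_dir=NULL, depth 3).
Iteration 4: parent_dir is NULL; no match; recursion stops.
SUM(depth) = 0 + 1 + 2 + 3 = 6.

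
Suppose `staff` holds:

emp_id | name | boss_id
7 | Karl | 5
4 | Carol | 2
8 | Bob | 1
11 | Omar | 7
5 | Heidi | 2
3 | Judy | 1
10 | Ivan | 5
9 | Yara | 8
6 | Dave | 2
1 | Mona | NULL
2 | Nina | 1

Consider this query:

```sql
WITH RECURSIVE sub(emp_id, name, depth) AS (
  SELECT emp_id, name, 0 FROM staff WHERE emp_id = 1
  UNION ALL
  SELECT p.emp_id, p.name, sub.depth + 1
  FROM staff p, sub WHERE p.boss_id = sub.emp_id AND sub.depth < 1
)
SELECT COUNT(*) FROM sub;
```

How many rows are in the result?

Base: emp_id=1 (Mona) at depth 0.
Iteration 1: rows with boss_id in {1} -> Nina (id 2, depth 1), Judy (id 3, depth 1), Bob (id 8, depth 1).
Iteration 2: depth < 1 fails for all current rows; recursion stops.
Total rows emitted: 4.

4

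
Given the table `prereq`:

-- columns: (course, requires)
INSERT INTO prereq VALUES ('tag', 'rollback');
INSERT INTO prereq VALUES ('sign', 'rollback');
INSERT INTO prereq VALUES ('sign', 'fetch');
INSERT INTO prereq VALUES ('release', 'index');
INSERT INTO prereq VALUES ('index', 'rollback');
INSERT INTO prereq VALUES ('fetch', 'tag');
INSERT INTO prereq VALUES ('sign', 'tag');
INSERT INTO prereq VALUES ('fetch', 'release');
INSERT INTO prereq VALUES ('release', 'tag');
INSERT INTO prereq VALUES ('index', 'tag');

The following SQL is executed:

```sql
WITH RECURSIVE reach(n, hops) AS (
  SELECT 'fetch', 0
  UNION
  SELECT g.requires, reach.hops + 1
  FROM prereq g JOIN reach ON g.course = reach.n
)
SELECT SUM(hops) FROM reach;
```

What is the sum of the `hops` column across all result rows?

18

Base: (fetch, hops=0).
Iteration 1: edges from {fetch} -> (release, hops=1), (tag, hops=1).
Iteration 2: edges from {release,tag} -> (index, hops=2), (rollback, hops=2), (tag, hops=2).
Iteration 3: edges from {index,rollback,tag} -> (rollback, hops=3), (tag, hops=3). [UNION drops 1 duplicate row(s)]
Iteration 4: edges from {rollback,tag} -> (rollback, hops=4).
Iteration 5: no outgoing edges from {rollback}; recursion stops.
SUM(hops) = 0 + 1 + 1 + 2 + 2 + 2 + 3 + 3 + 4 = 18.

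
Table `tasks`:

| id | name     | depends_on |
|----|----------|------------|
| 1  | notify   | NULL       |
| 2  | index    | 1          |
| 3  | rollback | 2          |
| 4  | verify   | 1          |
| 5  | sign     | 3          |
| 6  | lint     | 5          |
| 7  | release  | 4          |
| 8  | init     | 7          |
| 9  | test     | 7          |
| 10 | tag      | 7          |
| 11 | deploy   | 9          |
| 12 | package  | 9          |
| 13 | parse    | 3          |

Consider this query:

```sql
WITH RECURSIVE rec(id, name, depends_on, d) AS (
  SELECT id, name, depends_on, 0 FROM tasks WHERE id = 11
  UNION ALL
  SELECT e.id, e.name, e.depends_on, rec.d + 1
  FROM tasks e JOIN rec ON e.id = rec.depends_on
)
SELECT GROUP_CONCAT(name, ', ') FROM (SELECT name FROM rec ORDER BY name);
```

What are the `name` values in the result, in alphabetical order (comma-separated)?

Base: id=11 (deploy), depends_on=9, d 0.
Iteration 1: join on id=9 -> test (id 9, depends_on=7, d 1).
Iteration 2: join on id=7 -> release (id 7, depends_on=4, d 2).
Iteration 3: join on id=4 -> verify (id 4, depends_on=1, d 3).
Iteration 4: join on id=1 -> notify (id 1, depends_on=NULL, d 4).
Iteration 5: depends_on is NULL; no match; recursion stops.

deploy, notify, release, test, verify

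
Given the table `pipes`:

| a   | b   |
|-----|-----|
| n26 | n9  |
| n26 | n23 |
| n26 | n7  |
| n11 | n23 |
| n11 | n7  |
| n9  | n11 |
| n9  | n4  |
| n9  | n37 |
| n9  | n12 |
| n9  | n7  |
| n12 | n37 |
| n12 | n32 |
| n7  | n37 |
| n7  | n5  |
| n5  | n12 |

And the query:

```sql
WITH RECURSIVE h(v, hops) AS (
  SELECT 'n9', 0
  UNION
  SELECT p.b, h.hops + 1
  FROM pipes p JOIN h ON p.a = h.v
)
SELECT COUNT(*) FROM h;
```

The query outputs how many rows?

Base: (n9, hops=0).
Iteration 1: edges from {n9} -> (n11, hops=1), (n12, hops=1), (n37, hops=1), (n4, hops=1), (n7, hops=1).
Iteration 2: edges from {n11,n12,n37,n4,n7} -> (n23, hops=2), (n32, hops=2), (n37, hops=2), (n5, hops=2), (n7, hops=2). [UNION drops 1 duplicate row(s)]
Iteration 3: edges from {n23,n32,n37,n5,n7} -> (n12, hops=3), (n37, hops=3), (n5, hops=3).
Iteration 4: edges from {n12,n37,n5} -> (n12, hops=4), (n32, hops=4), (n37, hops=4).
Iteration 5: edges from {n12,n32,n37} -> (n32, hops=5), (n37, hops=5).
Iteration 6: no outgoing edges from {n32,n37}; recursion stops.
Total rows emitted: 19.

19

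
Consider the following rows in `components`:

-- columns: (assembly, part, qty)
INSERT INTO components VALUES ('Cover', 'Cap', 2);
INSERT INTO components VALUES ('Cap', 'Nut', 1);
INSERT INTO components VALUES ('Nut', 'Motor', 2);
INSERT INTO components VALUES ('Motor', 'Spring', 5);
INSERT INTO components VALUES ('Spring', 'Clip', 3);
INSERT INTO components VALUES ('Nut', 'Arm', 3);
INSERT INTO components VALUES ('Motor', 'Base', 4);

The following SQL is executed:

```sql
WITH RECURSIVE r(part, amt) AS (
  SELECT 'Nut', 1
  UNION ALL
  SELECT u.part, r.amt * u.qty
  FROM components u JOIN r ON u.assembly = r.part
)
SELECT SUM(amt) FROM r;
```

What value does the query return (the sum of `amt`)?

Base: (Nut, amt=1).
Iteration 1: components of {Nut} -> Arm = 1*3 = 3, Motor = 1*2 = 2.
Iteration 2: components of {Arm,Motor} -> Base = 2*4 = 8, Spring = 2*5 = 10.
Iteration 3: components of {Base,Spring} -> Clip = 10*3 = 30.
Iteration 4: no further components; recursion stops.
SUM(amt) = 1 + 2 + 3 + 10 + 8 + 30 = 54.

54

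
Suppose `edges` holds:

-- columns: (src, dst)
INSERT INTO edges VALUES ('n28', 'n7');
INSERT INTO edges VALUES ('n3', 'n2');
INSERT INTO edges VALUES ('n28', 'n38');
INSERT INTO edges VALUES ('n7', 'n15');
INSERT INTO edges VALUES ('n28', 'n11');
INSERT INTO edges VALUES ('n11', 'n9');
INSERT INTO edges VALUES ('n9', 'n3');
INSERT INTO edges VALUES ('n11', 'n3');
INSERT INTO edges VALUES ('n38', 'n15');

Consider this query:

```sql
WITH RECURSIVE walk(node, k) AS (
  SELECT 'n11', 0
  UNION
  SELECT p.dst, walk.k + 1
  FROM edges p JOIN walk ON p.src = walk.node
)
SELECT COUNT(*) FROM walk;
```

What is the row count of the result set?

Base: (n11, k=0).
Iteration 1: edges from {n11} -> (n3, k=1), (n9, k=1).
Iteration 2: edges from {n3,n9} -> (n2, k=2), (n3, k=2).
Iteration 3: edges from {n2,n3} -> (n2, k=3).
Iteration 4: no outgoing edges from {n2}; recursion stops.
Total rows emitted: 6.

6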